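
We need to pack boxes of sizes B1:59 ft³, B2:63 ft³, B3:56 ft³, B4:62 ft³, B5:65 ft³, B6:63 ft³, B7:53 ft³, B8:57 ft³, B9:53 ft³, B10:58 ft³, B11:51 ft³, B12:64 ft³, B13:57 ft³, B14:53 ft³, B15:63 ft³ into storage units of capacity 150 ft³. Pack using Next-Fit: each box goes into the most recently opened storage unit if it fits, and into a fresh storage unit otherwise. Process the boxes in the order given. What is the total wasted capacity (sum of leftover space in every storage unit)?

323

storage unit 1: place B1 (59 ft³), 91 ft³ left
storage unit 1: place B2 (63 ft³), 28 ft³ left
storage unit 2: place B3 (56 ft³), 94 ft³ left
storage unit 2: place B4 (62 ft³), 32 ft³ left
storage unit 3: place B5 (65 ft³), 85 ft³ left
storage unit 3: place B6 (63 ft³), 22 ft³ left
storage unit 4: place B7 (53 ft³), 97 ft³ left
storage unit 4: place B8 (57 ft³), 40 ft³ left
storage unit 5: place B9 (53 ft³), 97 ft³ left
storage unit 5: place B10 (58 ft³), 39 ft³ left
storage unit 6: place B11 (51 ft³), 99 ft³ left
storage unit 6: place B12 (64 ft³), 35 ft³ left
storage unit 7: place B13 (57 ft³), 93 ft³ left
storage unit 7: place B14 (53 ft³), 40 ft³ left
storage unit 8: place B15 (63 ft³), 87 ft³ left
8 storage units × 150 ft³ = 1200 ft³; used 877 ft³; unused 323 ft³.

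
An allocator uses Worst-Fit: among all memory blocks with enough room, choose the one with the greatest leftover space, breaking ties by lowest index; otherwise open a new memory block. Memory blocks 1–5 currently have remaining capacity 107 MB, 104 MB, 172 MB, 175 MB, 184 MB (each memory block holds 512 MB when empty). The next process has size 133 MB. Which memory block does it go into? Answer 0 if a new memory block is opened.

5

Memory blocks with room: memory block 3 (172 MB), memory block 4 (175 MB), memory block 5 (184 MB).
Most room is memory block 5 with 184 MB free.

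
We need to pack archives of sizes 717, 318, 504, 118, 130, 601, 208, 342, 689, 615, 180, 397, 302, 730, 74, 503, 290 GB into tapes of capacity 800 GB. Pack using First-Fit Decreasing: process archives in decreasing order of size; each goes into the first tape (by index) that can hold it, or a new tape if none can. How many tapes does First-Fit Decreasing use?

Sorted descending: 730, 717, 689, 615, 601, 504, 503, 397, 342, 318, 302, 290, 208, 180, 130, 118, 74.
730 GB → tape 1 (remaining 70 GB)
717 GB → tape 2 (remaining 83 GB)
689 GB → tape 3 (remaining 111 GB)
615 GB → tape 4 (remaining 185 GB)
601 GB → tape 5 (remaining 199 GB)
504 GB → tape 6 (remaining 296 GB)
503 GB → tape 7 (remaining 297 GB)
397 GB → tape 8 (remaining 403 GB)
342 GB → tape 8 (remaining 61 GB)
318 GB → tape 9 (remaining 482 GB)
302 GB → tape 9 (remaining 180 GB)
290 GB → tape 6 (remaining 6 GB)
208 GB → tape 7 (remaining 89 GB)
180 GB → tape 4 (remaining 5 GB)
130 GB → tape 5 (remaining 69 GB)
118 GB → tape 9 (remaining 62 GB)
74 GB → tape 2 (remaining 9 GB)

9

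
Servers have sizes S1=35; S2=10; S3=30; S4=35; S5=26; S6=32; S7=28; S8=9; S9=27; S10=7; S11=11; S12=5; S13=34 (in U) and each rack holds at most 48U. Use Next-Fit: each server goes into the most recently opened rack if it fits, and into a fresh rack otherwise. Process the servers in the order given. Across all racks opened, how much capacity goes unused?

Put S1 (35U) in rack 1; 13U remain.
Put S2 (10U) in rack 1; 3U remain.
Put S3 (30U) in rack 2; 18U remain.
Put S4 (35U) in rack 3; 13U remain.
Put S5 (26U) in rack 4; 22U remain.
Put S6 (32U) in rack 5; 16U remain.
Put S7 (28U) in rack 6; 20U remain.
Put S8 (9U) in rack 6; 11U remain.
Put S9 (27U) in rack 7; 21U remain.
Put S10 (7U) in rack 7; 14U remain.
Put S11 (11U) in rack 7; 3U remain.
Put S12 (5U) in rack 8; 43U remain.
Put S13 (34U) in rack 8; 9U remain.
8 racks × 48U = 384U; used 289U; unused 95U.

95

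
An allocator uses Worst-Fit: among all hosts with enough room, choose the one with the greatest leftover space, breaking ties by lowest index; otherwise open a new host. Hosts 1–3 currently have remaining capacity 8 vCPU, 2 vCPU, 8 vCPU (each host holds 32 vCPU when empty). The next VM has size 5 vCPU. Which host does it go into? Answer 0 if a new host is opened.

Hosts with room: host 1 (8 vCPU), host 3 (8 vCPU).
Most room is host 1 with 8 vCPU free.

1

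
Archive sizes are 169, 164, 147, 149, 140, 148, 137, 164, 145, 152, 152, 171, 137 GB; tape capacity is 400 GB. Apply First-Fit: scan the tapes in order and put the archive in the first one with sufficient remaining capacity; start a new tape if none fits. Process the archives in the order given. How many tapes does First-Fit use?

7 tapes

tape 1: place 169 GB, 231 GB left
tape 1: place 164 GB, 67 GB left
tape 2: place 147 GB, 253 GB left
tape 2: place 149 GB, 104 GB left
tape 3: place 140 GB, 260 GB left
tape 3: place 148 GB, 112 GB left
tape 4: place 137 GB, 263 GB left
tape 4: place 164 GB, 99 GB left
tape 5: place 145 GB, 255 GB left
tape 5: place 152 GB, 103 GB left
tape 6: place 152 GB, 248 GB left
tape 6: place 171 GB, 77 GB left
tape 7: place 137 GB, 263 GB left
Final tapes: [169,164] [147,149] [140,148] [137,164] [145,152] [152,171] [137].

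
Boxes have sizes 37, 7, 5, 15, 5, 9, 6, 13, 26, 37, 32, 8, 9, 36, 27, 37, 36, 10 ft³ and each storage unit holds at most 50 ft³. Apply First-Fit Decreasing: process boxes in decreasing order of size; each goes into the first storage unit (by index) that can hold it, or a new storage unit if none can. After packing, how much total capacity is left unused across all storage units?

45

Sorted descending: 37, 37, 37, 36, 36, 32, 27, 26, 15, 13, 10, 9, 9, 8, 7, 6, 5, 5.
37 ft³ → storage unit 1 (remaining 13 ft³)
37 ft³ → storage unit 2 (remaining 13 ft³)
37 ft³ → storage unit 3 (remaining 13 ft³)
36 ft³ → storage unit 4 (remaining 14 ft³)
36 ft³ → storage unit 5 (remaining 14 ft³)
32 ft³ → storage unit 6 (remaining 18 ft³)
27 ft³ → storage unit 7 (remaining 23 ft³)
26 ft³ → storage unit 8 (remaining 24 ft³)
15 ft³ → storage unit 6 (remaining 3 ft³)
13 ft³ → storage unit 1 (remaining 0 ft³)
10 ft³ → storage unit 2 (remaining 3 ft³)
9 ft³ → storage unit 3 (remaining 4 ft³)
9 ft³ → storage unit 4 (remaining 5 ft³)
8 ft³ → storage unit 5 (remaining 6 ft³)
7 ft³ → storage unit 7 (remaining 16 ft³)
6 ft³ → storage unit 5 (remaining 0 ft³)
5 ft³ → storage unit 4 (remaining 0 ft³)
5 ft³ → storage unit 7 (remaining 11 ft³)
8 storage units × 50 ft³ = 400 ft³; used 355 ft³; unused 45 ft³.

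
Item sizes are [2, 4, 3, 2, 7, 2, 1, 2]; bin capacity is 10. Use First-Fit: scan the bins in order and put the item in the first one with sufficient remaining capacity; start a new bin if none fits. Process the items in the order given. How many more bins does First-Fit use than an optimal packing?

First-Fit: [2,4,3,1] [2,7] [2,2] → 3 bins.
Total size 23; any packing needs at least ⌈23/10⌉ = 3 bins.
So 3 is already optimal.

0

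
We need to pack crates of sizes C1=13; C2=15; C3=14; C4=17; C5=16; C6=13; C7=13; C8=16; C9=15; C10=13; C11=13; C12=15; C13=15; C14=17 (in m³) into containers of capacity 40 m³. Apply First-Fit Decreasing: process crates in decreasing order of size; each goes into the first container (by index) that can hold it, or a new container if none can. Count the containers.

6

Sorted descending: 17, 17, 16, 16, 15, 15, 15, 15, 14, 13, 13, 13, 13, 13.
Put 17 m³ in container 1; 23 m³ remain.
Put 17 m³ in container 1; 6 m³ remain.
Put 16 m³ in container 2; 24 m³ remain.
Put 16 m³ in container 2; 8 m³ remain.
Put 15 m³ in container 3; 25 m³ remain.
Put 15 m³ in container 3; 10 m³ remain.
Put 15 m³ in container 4; 25 m³ remain.
Put 15 m³ in container 4; 10 m³ remain.
Put 14 m³ in container 5; 26 m³ remain.
Put 13 m³ in container 5; 13 m³ remain.
Put 13 m³ in container 5; 0 m³ remain.
Put 13 m³ in container 6; 27 m³ remain.
Put 13 m³ in container 6; 14 m³ remain.
Put 13 m³ in container 6; 1 m³ remain.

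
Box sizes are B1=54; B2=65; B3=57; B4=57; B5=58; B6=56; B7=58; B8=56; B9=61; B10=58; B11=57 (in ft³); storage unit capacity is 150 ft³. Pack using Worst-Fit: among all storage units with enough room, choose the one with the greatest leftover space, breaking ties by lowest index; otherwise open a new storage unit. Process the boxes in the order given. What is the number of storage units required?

6

storage unit 1: place B1 (54 ft³), 96 ft³ left
storage unit 1: place B2 (65 ft³), 31 ft³ left
storage unit 2: place B3 (57 ft³), 93 ft³ left
storage unit 2: place B4 (57 ft³), 36 ft³ left
storage unit 3: place B5 (58 ft³), 92 ft³ left
storage unit 3: place B6 (56 ft³), 36 ft³ left
storage unit 4: place B7 (58 ft³), 92 ft³ left
storage unit 4: place B8 (56 ft³), 36 ft³ left
storage unit 5: place B9 (61 ft³), 89 ft³ left
storage unit 5: place B10 (58 ft³), 31 ft³ left
storage unit 6: place B11 (57 ft³), 93 ft³ left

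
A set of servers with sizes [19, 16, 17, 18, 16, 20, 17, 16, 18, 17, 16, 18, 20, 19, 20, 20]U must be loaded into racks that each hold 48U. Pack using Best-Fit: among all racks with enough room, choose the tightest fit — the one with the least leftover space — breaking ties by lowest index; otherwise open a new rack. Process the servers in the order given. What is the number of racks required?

rack 1: place 19U, 29U left
rack 1: place 16U, 13U left
rack 2: place 17U, 31U left
rack 2: place 18U, 13U left
rack 3: place 16U, 32U left
rack 3: place 20U, 12U left
rack 4: place 17U, 31U left
rack 4: place 16U, 15U left
rack 5: place 18U, 30U left
rack 5: place 17U, 13U left
rack 6: place 16U, 32U left
rack 6: place 18U, 14U left
rack 7: place 20U, 28U left
rack 7: place 19U, 9U left
rack 8: place 20U, 28U left
rack 8: place 20U, 8U left

8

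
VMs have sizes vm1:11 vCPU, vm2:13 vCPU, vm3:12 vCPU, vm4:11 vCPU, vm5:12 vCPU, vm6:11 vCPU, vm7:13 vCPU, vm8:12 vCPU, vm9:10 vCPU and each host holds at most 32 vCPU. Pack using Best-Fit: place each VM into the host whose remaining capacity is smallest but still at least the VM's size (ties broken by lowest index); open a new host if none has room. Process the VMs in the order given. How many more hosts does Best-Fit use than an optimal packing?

Best-Fit: [11,13] [12,11] [12,11] [13,12] [10] → 5 hosts.
Total size 105 vCPU; any packing needs at least ⌈105/32⌉ = 4 hosts.
An optimal packing achieves that bound: [13,13] [12,12] [12,11] [11,11,10] → 4 hosts.
Excess: 5 − 4 = 1.

1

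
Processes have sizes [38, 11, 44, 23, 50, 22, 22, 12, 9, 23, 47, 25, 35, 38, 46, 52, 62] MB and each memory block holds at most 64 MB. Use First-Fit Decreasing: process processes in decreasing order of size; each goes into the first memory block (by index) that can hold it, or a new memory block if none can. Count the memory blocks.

10

Sorted descending: 62, 52, 50, 47, 46, 44, 38, 38, 35, 25, 23, 23, 22, 22, 12, 11, 9.
62 MB → memory block 1 (remaining 2 MB)
52 MB → memory block 2 (remaining 12 MB)
50 MB → memory block 3 (remaining 14 MB)
47 MB → memory block 4 (remaining 17 MB)
46 MB → memory block 5 (remaining 18 MB)
44 MB → memory block 6 (remaining 20 MB)
38 MB → memory block 7 (remaining 26 MB)
38 MB → memory block 8 (remaining 26 MB)
35 MB → memory block 9 (remaining 29 MB)
25 MB → memory block 7 (remaining 1 MB)
23 MB → memory block 8 (remaining 3 MB)
23 MB → memory block 9 (remaining 6 MB)
22 MB → memory block 10 (remaining 42 MB)
22 MB → memory block 10 (remaining 20 MB)
12 MB → memory block 2 (remaining 0 MB)
11 MB → memory block 3 (remaining 3 MB)
9 MB → memory block 4 (remaining 8 MB)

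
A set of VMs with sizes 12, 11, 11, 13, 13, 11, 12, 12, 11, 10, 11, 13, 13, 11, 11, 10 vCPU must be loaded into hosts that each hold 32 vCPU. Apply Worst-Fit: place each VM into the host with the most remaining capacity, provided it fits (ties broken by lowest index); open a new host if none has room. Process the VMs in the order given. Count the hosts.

12 vCPU → host 1 (remaining 20 vCPU)
11 vCPU → host 1 (remaining 9 vCPU)
11 vCPU → host 2 (remaining 21 vCPU)
13 vCPU → host 2 (remaining 8 vCPU)
13 vCPU → host 3 (remaining 19 vCPU)
11 vCPU → host 3 (remaining 8 vCPU)
12 vCPU → host 4 (remaining 20 vCPU)
12 vCPU → host 4 (remaining 8 vCPU)
11 vCPU → host 5 (remaining 21 vCPU)
10 vCPU → host 5 (remaining 11 vCPU)
11 vCPU → host 5 (remaining 0 vCPU)
13 vCPU → host 6 (remaining 19 vCPU)
13 vCPU → host 6 (remaining 6 vCPU)
11 vCPU → host 7 (remaining 21 vCPU)
11 vCPU → host 7 (remaining 10 vCPU)
10 vCPU → host 7 (remaining 0 vCPU)

7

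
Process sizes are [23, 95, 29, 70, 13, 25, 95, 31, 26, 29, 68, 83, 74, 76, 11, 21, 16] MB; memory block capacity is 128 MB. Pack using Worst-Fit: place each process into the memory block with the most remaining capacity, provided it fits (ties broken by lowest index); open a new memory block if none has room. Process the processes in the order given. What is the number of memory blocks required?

8

memory block 1: place 23 MB, 105 MB left
memory block 1: place 95 MB, 10 MB left
memory block 2: place 29 MB, 99 MB left
memory block 2: place 70 MB, 29 MB left
memory block 2: place 13 MB, 16 MB left
memory block 3: place 25 MB, 103 MB left
memory block 3: place 95 MB, 8 MB left
memory block 4: place 31 MB, 97 MB left
memory block 4: place 26 MB, 71 MB left
memory block 4: place 29 MB, 42 MB left
memory block 5: place 68 MB, 60 MB left
memory block 6: place 83 MB, 45 MB left
memory block 7: place 74 MB, 54 MB left
memory block 8: place 76 MB, 52 MB left
memory block 5: place 11 MB, 49 MB left
memory block 7: place 21 MB, 33 MB left
memory block 8: place 16 MB, 36 MB left
Final memory blocks: [23,95] [29,70,13] [25,95] [31,26,29] [68,11] [83] [74,21] [76,16].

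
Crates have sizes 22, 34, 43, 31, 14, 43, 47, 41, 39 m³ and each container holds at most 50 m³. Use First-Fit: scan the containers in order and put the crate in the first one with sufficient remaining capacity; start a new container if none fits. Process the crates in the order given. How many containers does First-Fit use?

8

22 m³ → container 1 (remaining 28 m³)
34 m³ → container 2 (remaining 16 m³)
43 m³ → container 3 (remaining 7 m³)
31 m³ → container 4 (remaining 19 m³)
14 m³ → container 1 (remaining 14 m³)
43 m³ → container 5 (remaining 7 m³)
47 m³ → container 6 (remaining 3 m³)
41 m³ → container 7 (remaining 9 m³)
39 m³ → container 8 (remaining 11 m³)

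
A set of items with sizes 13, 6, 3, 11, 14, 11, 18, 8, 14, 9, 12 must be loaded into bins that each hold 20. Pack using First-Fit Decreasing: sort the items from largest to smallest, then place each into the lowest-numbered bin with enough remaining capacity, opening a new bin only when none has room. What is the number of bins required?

7

Sorted descending: 18, 14, 14, 13, 12, 11, 11, 9, 8, 6, 3.
Put 18 in bin 1; 2 remain.
Put 14 in bin 2; 6 remain.
Put 14 in bin 3; 6 remain.
Put 13 in bin 4; 7 remain.
Put 12 in bin 5; 8 remain.
Put 11 in bin 6; 9 remain.
Put 11 in bin 7; 9 remain.
Put 9 in bin 6; 0 remain.
Put 8 in bin 5; 0 remain.
Put 6 in bin 2; 0 remain.
Put 3 in bin 3; 3 remain.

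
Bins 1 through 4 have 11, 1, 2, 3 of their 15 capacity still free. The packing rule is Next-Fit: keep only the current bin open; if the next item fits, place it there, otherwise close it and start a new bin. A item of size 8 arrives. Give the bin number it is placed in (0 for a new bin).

0

Next-Fit only looks at bin 4, which has 3 free.
8 does not fit, so a new bin is opened.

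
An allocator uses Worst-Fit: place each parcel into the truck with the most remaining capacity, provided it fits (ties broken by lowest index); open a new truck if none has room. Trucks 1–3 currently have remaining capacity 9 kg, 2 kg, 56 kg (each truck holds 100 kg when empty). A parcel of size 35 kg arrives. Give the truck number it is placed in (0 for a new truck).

3

Trucks with room: truck 3 (56 kg).
Most room is truck 3 with 56 kg free.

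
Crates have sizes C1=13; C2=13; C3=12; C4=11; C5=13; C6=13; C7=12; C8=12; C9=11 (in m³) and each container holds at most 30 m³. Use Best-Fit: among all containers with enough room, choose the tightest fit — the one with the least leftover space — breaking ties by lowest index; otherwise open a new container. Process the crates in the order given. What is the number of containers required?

C1 (13 m³) → container 1 (remaining 17 m³)
C2 (13 m³) → container 1 (remaining 4 m³)
C3 (12 m³) → container 2 (remaining 18 m³)
C4 (11 m³) → container 2 (remaining 7 m³)
C5 (13 m³) → container 3 (remaining 17 m³)
C6 (13 m³) → container 3 (remaining 4 m³)
C7 (12 m³) → container 4 (remaining 18 m³)
C8 (12 m³) → container 4 (remaining 6 m³)
C9 (11 m³) → container 5 (remaining 19 m³)

5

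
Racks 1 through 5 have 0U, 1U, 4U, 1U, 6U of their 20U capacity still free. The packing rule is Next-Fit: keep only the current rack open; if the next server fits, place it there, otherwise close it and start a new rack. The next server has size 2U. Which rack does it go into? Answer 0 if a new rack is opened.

Next-Fit only looks at rack 5, which has 6U free.
2U fits there.

5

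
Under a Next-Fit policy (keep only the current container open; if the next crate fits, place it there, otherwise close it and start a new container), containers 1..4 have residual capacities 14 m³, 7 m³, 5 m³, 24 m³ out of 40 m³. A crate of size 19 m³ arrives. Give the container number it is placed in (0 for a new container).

Next-Fit only looks at container 4, which has 24 m³ free.
19 m³ fits there.

4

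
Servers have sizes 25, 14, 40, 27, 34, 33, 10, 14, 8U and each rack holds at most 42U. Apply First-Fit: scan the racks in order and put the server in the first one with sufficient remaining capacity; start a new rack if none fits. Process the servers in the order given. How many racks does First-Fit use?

6 racks

Put 25U in rack 1; 17U remain.
Put 14U in rack 1; 3U remain.
Put 40U in rack 2; 2U remain.
Put 27U in rack 3; 15U remain.
Put 34U in rack 4; 8U remain.
Put 33U in rack 5; 9U remain.
Put 10U in rack 3; 5U remain.
Put 14U in rack 6; 28U remain.
Put 8U in rack 4; 0U remain.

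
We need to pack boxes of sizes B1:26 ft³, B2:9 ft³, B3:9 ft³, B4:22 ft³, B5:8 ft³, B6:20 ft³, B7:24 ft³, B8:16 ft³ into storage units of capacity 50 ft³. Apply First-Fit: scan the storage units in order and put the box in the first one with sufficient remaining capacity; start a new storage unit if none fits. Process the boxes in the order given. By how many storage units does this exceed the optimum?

0

First-Fit: [26,9,9] [22,8,20] [24,16] → 3 storage units.
Total size 134 ft³; any packing needs at least ⌈134/50⌉ = 3 storage units.
So 3 is already optimal.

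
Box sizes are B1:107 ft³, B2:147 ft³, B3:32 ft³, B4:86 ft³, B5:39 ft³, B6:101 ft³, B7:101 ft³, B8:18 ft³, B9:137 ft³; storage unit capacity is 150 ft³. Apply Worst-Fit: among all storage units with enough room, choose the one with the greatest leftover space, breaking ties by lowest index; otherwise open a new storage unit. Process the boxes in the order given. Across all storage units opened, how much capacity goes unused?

B1 (107 ft³) → storage unit 1 (remaining 43 ft³)
B2 (147 ft³) → storage unit 2 (remaining 3 ft³)
B3 (32 ft³) → storage unit 1 (remaining 11 ft³)
B4 (86 ft³) → storage unit 3 (remaining 64 ft³)
B5 (39 ft³) → storage unit 3 (remaining 25 ft³)
B6 (101 ft³) → storage unit 4 (remaining 49 ft³)
B7 (101 ft³) → storage unit 5 (remaining 49 ft³)
B8 (18 ft³) → storage unit 4 (remaining 31 ft³)
B9 (137 ft³) → storage unit 6 (remaining 13 ft³)
6 storage units × 150 ft³ = 900 ft³; used 768 ft³; unused 132 ft³.

132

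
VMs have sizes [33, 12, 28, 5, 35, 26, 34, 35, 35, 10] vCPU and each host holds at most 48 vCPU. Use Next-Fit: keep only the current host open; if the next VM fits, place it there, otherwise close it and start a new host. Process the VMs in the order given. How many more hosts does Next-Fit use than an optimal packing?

Next-Fit: [33,12] [28,5] [35] [26] [34] [35] [35,10] → 7 hosts.
7 VMs exceed 24 vCPU (half the capacity), and no two of those can share a host, so at least 7 hosts are needed.
So 7 is already optimal.

0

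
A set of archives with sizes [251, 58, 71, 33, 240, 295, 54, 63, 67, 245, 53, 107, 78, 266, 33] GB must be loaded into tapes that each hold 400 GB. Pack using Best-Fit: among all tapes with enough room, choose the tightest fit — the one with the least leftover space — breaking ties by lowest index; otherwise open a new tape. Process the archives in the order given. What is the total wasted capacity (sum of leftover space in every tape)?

tape 1: place 251 GB, 149 GB left
tape 1: place 58 GB, 91 GB left
tape 1: place 71 GB, 20 GB left
tape 2: place 33 GB, 367 GB left
tape 2: place 240 GB, 127 GB left
tape 3: place 295 GB, 105 GB left
tape 3: place 54 GB, 51 GB left
tape 2: place 63 GB, 64 GB left
tape 4: place 67 GB, 333 GB left
tape 4: place 245 GB, 88 GB left
tape 2: place 53 GB, 11 GB left
tape 5: place 107 GB, 293 GB left
tape 4: place 78 GB, 10 GB left
tape 5: place 266 GB, 27 GB left
tape 3: place 33 GB, 18 GB left
5 tapes × 400 GB = 2000 GB; used 1914 GB; unused 86 GB.

86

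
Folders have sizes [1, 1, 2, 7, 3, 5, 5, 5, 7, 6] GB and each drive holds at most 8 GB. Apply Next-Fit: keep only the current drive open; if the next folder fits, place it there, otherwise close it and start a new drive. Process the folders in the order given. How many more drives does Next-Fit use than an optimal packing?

Next-Fit: [1,1,2] [7] [3,5] [5] [5] [7] [6] → 7 drives.
Total size 42 GB; any packing needs at least ⌈42/8⌉ = 6 drives.
An optimal packing achieves that bound: [7,1] [7,1] [6,2] [5,3] [5] [5] → 6 drives.
Excess: 7 − 6 = 1.

1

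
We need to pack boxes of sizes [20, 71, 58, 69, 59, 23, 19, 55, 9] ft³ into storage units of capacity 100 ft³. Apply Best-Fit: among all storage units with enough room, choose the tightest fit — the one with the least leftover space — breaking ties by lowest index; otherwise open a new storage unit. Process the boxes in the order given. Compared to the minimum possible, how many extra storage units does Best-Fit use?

Best-Fit: [20,71,9] [58] [69,23] [59,19] [55] → 5 storage units.
5 boxes exceed 50 ft³ (half the capacity), and no two of those can share a storage unit, so at least 5 storage units are needed.
So 5 is already optimal.

0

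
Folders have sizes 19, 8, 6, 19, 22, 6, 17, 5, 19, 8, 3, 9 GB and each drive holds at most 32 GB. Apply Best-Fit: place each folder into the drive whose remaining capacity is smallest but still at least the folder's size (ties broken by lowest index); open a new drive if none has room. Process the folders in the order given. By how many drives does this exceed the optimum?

Best-Fit: [19,8,5] [6,19,6] [22,8] [17] [19,3,9] → 5 drives.
Total size 141 GB; any packing needs at least ⌈141/32⌉ = 5 drives.
So 5 is already optimal.

0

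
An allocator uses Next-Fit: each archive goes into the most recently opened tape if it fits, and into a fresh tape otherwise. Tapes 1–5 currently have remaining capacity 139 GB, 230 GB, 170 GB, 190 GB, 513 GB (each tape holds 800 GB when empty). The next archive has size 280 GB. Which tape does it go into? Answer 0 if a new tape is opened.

Next-Fit only looks at tape 5, which has 513 GB free.
280 GB fits there.

5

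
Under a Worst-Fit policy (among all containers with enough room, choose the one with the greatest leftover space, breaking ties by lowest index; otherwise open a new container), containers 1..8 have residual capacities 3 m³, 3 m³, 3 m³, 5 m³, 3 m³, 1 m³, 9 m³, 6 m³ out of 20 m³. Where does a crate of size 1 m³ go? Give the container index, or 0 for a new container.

7

Containers with room: container 1 (3 m³), container 2 (3 m³), container 3 (3 m³), container 4 (5 m³), container 5 (3 m³), container 6 (1 m³), container 7 (9 m³), container 8 (6 m³).
Most room is container 7 with 9 m³ free.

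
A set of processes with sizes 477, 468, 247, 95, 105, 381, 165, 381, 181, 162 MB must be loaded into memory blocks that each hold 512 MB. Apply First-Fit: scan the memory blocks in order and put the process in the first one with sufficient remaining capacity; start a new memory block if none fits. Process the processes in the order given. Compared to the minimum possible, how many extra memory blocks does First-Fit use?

0

First-Fit: [477] [468] [247,95,105] [381] [165,181,162] [381] → 6 memory blocks.
Total size 2662 MB; any packing needs at least ⌈2662/512⌉ = 6 memory blocks.
So 6 is already optimal.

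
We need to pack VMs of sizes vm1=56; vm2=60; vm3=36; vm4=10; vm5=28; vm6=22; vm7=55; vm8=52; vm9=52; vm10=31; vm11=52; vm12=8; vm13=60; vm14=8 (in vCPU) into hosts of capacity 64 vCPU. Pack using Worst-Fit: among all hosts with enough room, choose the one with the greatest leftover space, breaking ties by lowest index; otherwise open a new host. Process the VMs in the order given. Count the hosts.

Put vm1 (56 vCPU) in host 1; 8 vCPU remain.
Put vm2 (60 vCPU) in host 2; 4 vCPU remain.
Put vm3 (36 vCPU) in host 3; 28 vCPU remain.
Put vm4 (10 vCPU) in host 3; 18 vCPU remain.
Put vm5 (28 vCPU) in host 4; 36 vCPU remain.
Put vm6 (22 vCPU) in host 4; 14 vCPU remain.
Put vm7 (55 vCPU) in host 5; 9 vCPU remain.
Put vm8 (52 vCPU) in host 6; 12 vCPU remain.
Put vm9 (52 vCPU) in host 7; 12 vCPU remain.
Put vm10 (31 vCPU) in host 8; 33 vCPU remain.
Put vm11 (52 vCPU) in host 9; 12 vCPU remain.
Put vm12 (8 vCPU) in host 8; 25 vCPU remain.
Put vm13 (60 vCPU) in host 10; 4 vCPU remain.
Put vm14 (8 vCPU) in host 8; 17 vCPU remain.
Final hosts: [56] [60] [36,10] [28,22] [55] [52] [52] [31,8,8] [52] [60].

10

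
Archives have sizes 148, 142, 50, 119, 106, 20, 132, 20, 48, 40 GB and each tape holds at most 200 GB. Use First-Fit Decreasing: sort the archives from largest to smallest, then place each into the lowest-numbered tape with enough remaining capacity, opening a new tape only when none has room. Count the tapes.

Sorted descending: 148, 142, 132, 119, 106, 50, 48, 40, 20, 20.
tape 1: place 148 GB, 52 GB left
tape 2: place 142 GB, 58 GB left
tape 3: place 132 GB, 68 GB left
tape 4: place 119 GB, 81 GB left
tape 5: place 106 GB, 94 GB left
tape 1: place 50 GB, 2 GB left
tape 2: place 48 GB, 10 GB left
tape 3: place 40 GB, 28 GB left
tape 3: place 20 GB, 8 GB left
tape 4: place 20 GB, 61 GB left
Final tapes: [148,50] [142,48] [132,40,20] [119,20] [106].

5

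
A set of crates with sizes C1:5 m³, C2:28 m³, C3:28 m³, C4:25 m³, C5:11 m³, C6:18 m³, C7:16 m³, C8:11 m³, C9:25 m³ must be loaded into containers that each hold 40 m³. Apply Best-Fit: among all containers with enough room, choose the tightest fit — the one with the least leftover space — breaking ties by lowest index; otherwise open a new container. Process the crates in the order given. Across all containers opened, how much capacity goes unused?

33

C1 (5 m³) → container 1 (remaining 35 m³)
C2 (28 m³) → container 1 (remaining 7 m³)
C3 (28 m³) → container 2 (remaining 12 m³)
C4 (25 m³) → container 3 (remaining 15 m³)
C5 (11 m³) → container 2 (remaining 1 m³)
C6 (18 m³) → container 4 (remaining 22 m³)
C7 (16 m³) → container 4 (remaining 6 m³)
C8 (11 m³) → container 3 (remaining 4 m³)
C9 (25 m³) → container 5 (remaining 15 m³)
5 containers × 40 m³ = 200 m³; used 167 m³; unused 33 m³.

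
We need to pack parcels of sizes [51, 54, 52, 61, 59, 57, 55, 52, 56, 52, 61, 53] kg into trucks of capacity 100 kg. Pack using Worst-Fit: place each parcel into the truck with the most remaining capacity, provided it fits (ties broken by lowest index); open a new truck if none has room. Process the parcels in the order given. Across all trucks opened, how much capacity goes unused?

537

51 kg → truck 1 (remaining 49 kg)
54 kg → truck 2 (remaining 46 kg)
52 kg → truck 3 (remaining 48 kg)
61 kg → truck 4 (remaining 39 kg)
59 kg → truck 5 (remaining 41 kg)
57 kg → truck 6 (remaining 43 kg)
55 kg → truck 7 (remaining 45 kg)
52 kg → truck 8 (remaining 48 kg)
56 kg → truck 9 (remaining 44 kg)
52 kg → truck 10 (remaining 48 kg)
61 kg → truck 11 (remaining 39 kg)
53 kg → truck 12 (remaining 47 kg)
12 trucks × 100 kg = 1200 kg; used 663 kg; unused 537 kg.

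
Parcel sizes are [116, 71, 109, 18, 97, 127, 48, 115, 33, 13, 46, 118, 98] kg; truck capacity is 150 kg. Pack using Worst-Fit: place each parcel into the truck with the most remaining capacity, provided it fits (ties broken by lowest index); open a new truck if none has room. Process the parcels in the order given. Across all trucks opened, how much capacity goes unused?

Put 116 kg in truck 1; 34 kg remain.
Put 71 kg in truck 2; 79 kg remain.
Put 109 kg in truck 3; 41 kg remain.
Put 18 kg in truck 2; 61 kg remain.
Put 97 kg in truck 4; 53 kg remain.
Put 127 kg in truck 5; 23 kg remain.
Put 48 kg in truck 2; 13 kg remain.
Put 115 kg in truck 6; 35 kg remain.
Put 33 kg in truck 4; 20 kg remain.
Put 13 kg in truck 3; 28 kg remain.
Put 46 kg in truck 7; 104 kg remain.
Put 118 kg in truck 8; 32 kg remain.
Put 98 kg in truck 7; 6 kg remain.
8 trucks × 150 kg = 1200 kg; used 1009 kg; unused 191 kg.

191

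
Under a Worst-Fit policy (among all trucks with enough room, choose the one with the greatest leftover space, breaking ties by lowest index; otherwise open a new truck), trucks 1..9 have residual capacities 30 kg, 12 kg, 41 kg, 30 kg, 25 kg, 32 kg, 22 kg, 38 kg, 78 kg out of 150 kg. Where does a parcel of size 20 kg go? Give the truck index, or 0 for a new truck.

Trucks with room: truck 1 (30 kg), truck 3 (41 kg), truck 4 (30 kg), truck 5 (25 kg), truck 6 (32 kg), truck 7 (22 kg), truck 8 (38 kg), truck 9 (78 kg).
Most room is truck 9 with 78 kg free.

9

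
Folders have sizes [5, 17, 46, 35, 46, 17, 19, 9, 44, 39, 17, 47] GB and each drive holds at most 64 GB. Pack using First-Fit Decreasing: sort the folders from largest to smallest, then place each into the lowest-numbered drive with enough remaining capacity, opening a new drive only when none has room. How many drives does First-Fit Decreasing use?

6

Sorted descending: 47, 46, 46, 44, 39, 35, 19, 17, 17, 17, 9, 5.
Put 47 GB in drive 1; 17 GB remain.
Put 46 GB in drive 2; 18 GB remain.
Put 46 GB in drive 3; 18 GB remain.
Put 44 GB in drive 4; 20 GB remain.
Put 39 GB in drive 5; 25 GB remain.
Put 35 GB in drive 6; 29 GB remain.
Put 19 GB in drive 4; 1 GB remain.
Put 17 GB in drive 1; 0 GB remain.
Put 17 GB in drive 2; 1 GB remain.
Put 17 GB in drive 3; 1 GB remain.
Put 9 GB in drive 5; 16 GB remain.
Put 5 GB in drive 5; 11 GB remain.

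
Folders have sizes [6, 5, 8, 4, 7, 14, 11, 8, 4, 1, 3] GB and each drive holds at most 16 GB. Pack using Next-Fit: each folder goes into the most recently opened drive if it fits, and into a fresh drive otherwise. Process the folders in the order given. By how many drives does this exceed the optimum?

1

Next-Fit: [6,5] [8,4] [7] [14] [11] [8,4,1,3] → 6 drives.
Total size 71 GB; any packing needs at least ⌈71/16⌉ = 5 drives.
An optimal packing achieves that bound: [14,1] [11,5] [8,8] [7,6,3] [4,4] → 5 drives.
Excess: 6 − 5 = 1.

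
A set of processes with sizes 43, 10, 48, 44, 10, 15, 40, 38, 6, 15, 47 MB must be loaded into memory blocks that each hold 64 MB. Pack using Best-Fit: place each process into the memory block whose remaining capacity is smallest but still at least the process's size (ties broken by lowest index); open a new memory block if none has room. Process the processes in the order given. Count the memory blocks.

6

43 MB → memory block 1 (remaining 21 MB)
10 MB → memory block 1 (remaining 11 MB)
48 MB → memory block 2 (remaining 16 MB)
44 MB → memory block 3 (remaining 20 MB)
10 MB → memory block 1 (remaining 1 MB)
15 MB → memory block 2 (remaining 1 MB)
40 MB → memory block 4 (remaining 24 MB)
38 MB → memory block 5 (remaining 26 MB)
6 MB → memory block 3 (remaining 14 MB)
15 MB → memory block 4 (remaining 9 MB)
47 MB → memory block 6 (remaining 17 MB)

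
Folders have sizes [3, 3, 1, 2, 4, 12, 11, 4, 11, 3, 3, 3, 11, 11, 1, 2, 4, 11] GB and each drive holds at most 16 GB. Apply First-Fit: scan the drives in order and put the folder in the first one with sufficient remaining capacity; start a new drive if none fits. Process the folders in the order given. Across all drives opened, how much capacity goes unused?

drive 1: place 3 GB, 13 GB left
drive 1: place 3 GB, 10 GB left
drive 1: place 1 GB, 9 GB left
drive 1: place 2 GB, 7 GB left
drive 1: place 4 GB, 3 GB left
drive 2: place 12 GB, 4 GB left
drive 3: place 11 GB, 5 GB left
drive 2: place 4 GB, 0 GB left
drive 4: place 11 GB, 5 GB left
drive 1: place 3 GB, 0 GB left
drive 3: place 3 GB, 2 GB left
drive 4: place 3 GB, 2 GB left
drive 5: place 11 GB, 5 GB left
drive 6: place 11 GB, 5 GB left
drive 3: place 1 GB, 1 GB left
drive 4: place 2 GB, 0 GB left
drive 5: place 4 GB, 1 GB left
drive 7: place 11 GB, 5 GB left
7 drives × 16 GB = 112 GB; used 100 GB; unused 12 GB.

12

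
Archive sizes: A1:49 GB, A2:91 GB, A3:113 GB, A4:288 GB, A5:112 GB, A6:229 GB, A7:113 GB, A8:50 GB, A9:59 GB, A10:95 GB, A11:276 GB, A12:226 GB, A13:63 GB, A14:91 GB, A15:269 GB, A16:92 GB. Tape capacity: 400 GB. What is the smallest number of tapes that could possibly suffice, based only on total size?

6

Total size = 49 + 91 + 113 + 288 + 112 + 229 + 113 + 50 + 59 + 95 + 276 + 226 + 63 + 91 + 269 + 92 = 2216 GB.
⌈2216 / 400⌉ = 6.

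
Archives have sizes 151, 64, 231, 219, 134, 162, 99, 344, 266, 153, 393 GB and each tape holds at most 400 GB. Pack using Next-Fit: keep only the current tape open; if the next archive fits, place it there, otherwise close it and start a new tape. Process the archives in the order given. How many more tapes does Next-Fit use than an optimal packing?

Next-Fit: [151,64] [231] [219,134] [162,99] [344] [266] [153] [393] → 8 tapes.
Total size 2216 GB; any packing needs at least ⌈2216/400⌉ = 6 tapes.
An optimal packing achieves that bound: [393] [344] [266,134] [231,162] [219,153] [151,99,64] → 6 tapes.
Excess: 8 − 6 = 2.

2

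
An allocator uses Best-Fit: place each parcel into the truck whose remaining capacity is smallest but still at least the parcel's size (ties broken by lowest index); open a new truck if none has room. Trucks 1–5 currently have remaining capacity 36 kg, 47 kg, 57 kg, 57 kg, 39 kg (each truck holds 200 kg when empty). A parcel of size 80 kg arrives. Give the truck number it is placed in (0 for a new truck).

0

No truck has ≥ 80 kg free, so a new truck is opened.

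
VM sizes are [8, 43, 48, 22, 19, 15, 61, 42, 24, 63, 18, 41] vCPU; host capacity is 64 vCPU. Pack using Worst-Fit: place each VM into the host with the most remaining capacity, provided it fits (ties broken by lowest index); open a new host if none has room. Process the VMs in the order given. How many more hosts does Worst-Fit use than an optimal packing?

1

Worst-Fit: [8,43] [48] [22,19,15] [61] [42] [24,18] [63] [41] → 8 hosts.
Total size 404 vCPU; any packing needs at least ⌈404/64⌉ = 7 hosts.
An optimal packing achieves that bound: [63] [61] [48,15] [43,19] [42,22] [41,18] [24,8] → 7 hosts.
Excess: 8 − 7 = 1.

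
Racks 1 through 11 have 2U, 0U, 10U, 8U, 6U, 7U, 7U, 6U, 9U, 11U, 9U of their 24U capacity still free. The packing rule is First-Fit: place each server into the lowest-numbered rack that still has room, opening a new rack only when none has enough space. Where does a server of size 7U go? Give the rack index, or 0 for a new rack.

Racks with room: rack 3 (10U), rack 4 (8U), rack 6 (7U), rack 7 (7U), rack 9 (9U), rack 10 (11U), rack 11 (9U).
The first with room is rack 3.

3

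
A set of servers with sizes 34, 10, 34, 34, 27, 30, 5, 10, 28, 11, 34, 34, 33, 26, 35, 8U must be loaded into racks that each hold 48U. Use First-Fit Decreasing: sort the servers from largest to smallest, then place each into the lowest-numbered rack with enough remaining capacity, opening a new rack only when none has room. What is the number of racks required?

11

Sorted descending: 35, 34, 34, 34, 34, 34, 33, 30, 28, 27, 26, 11, 10, 10, 8, 5.
rack 1: place 35U, 13U left
rack 2: place 34U, 14U left
rack 3: place 34U, 14U left
rack 4: place 34U, 14U left
rack 5: place 34U, 14U left
rack 6: place 34U, 14U left
rack 7: place 33U, 15U left
rack 8: place 30U, 18U left
rack 9: place 28U, 20U left
rack 10: place 27U, 21U left
rack 11: place 26U, 22U left
rack 1: place 11U, 2U left
rack 2: place 10U, 4U left
rack 3: place 10U, 4U left
rack 4: place 8U, 6U left
rack 4: place 5U, 1U left
Final racks: [35,11] [34,10] [34,10] [34,8,5] [34] [34] [33] [30] [28] [27] [26].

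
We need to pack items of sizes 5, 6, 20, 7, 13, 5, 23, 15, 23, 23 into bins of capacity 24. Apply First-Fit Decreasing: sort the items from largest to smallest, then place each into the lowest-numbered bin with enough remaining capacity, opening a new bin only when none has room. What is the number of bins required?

Sorted descending: 23, 23, 23, 20, 15, 13, 7, 6, 5, 5.
Put 23 in bin 1; 1 remain.
Put 23 in bin 2; 1 remain.
Put 23 in bin 3; 1 remain.
Put 20 in bin 4; 4 remain.
Put 15 in bin 5; 9 remain.
Put 13 in bin 6; 11 remain.
Put 7 in bin 5; 2 remain.
Put 6 in bin 6; 5 remain.
Put 5 in bin 6; 0 remain.
Put 5 in bin 7; 19 remain.
Final bins: [23] [23] [23] [20] [15,7] [13,6,5] [5].

7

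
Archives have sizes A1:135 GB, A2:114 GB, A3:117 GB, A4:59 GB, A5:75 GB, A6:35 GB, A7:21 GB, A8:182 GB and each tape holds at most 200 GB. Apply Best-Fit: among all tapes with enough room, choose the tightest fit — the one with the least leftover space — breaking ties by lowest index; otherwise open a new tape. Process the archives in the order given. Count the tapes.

A1 (135 GB) → tape 1 (remaining 65 GB)
A2 (114 GB) → tape 2 (remaining 86 GB)
A3 (117 GB) → tape 3 (remaining 83 GB)
A4 (59 GB) → tape 1 (remaining 6 GB)
A5 (75 GB) → tape 3 (remaining 8 GB)
A6 (35 GB) → tape 2 (remaining 51 GB)
A7 (21 GB) → tape 2 (remaining 30 GB)
A8 (182 GB) → tape 4 (remaining 18 GB)

4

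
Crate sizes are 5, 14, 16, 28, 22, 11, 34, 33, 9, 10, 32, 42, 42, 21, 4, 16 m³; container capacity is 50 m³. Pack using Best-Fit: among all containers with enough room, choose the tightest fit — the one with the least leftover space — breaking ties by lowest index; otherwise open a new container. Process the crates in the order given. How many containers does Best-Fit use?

8

5 m³ → container 1 (remaining 45 m³)
14 m³ → container 1 (remaining 31 m³)
16 m³ → container 1 (remaining 15 m³)
28 m³ → container 2 (remaining 22 m³)
22 m³ → container 2 (remaining 0 m³)
11 m³ → container 1 (remaining 4 m³)
34 m³ → container 3 (remaining 16 m³)
33 m³ → container 4 (remaining 17 m³)
9 m³ → container 3 (remaining 7 m³)
10 m³ → container 4 (remaining 7 m³)
32 m³ → container 5 (remaining 18 m³)
42 m³ → container 6 (remaining 8 m³)
42 m³ → container 7 (remaining 8 m³)
21 m³ → container 8 (remaining 29 m³)
4 m³ → container 1 (remaining 0 m³)
16 m³ → container 5 (remaining 2 m³)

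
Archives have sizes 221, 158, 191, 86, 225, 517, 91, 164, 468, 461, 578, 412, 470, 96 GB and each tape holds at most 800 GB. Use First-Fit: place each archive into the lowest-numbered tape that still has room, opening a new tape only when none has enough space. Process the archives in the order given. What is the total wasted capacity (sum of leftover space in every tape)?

Put 221 GB in tape 1; 579 GB remain.
Put 158 GB in tape 1; 421 GB remain.
Put 191 GB in tape 1; 230 GB remain.
Put 86 GB in tape 1; 144 GB remain.
Put 225 GB in tape 2; 575 GB remain.
Put 517 GB in tape 2; 58 GB remain.
Put 91 GB in tape 1; 53 GB remain.
Put 164 GB in tape 3; 636 GB remain.
Put 468 GB in tape 3; 168 GB remain.
Put 461 GB in tape 4; 339 GB remain.
Put 578 GB in tape 5; 222 GB remain.
Put 412 GB in tape 6; 388 GB remain.
Put 470 GB in tape 7; 330 GB remain.
Put 96 GB in tape 3; 72 GB remain.
7 tapes × 800 GB = 5600 GB; used 4138 GB; unused 1462 GB.

1462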